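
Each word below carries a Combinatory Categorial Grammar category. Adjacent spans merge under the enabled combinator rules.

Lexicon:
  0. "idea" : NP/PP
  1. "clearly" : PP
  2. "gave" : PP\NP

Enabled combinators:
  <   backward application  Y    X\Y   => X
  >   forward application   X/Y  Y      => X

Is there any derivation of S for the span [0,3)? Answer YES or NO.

NP/PP PP PP\NP
CKY chart[0,3] = {PP}; S ∉ chart

NO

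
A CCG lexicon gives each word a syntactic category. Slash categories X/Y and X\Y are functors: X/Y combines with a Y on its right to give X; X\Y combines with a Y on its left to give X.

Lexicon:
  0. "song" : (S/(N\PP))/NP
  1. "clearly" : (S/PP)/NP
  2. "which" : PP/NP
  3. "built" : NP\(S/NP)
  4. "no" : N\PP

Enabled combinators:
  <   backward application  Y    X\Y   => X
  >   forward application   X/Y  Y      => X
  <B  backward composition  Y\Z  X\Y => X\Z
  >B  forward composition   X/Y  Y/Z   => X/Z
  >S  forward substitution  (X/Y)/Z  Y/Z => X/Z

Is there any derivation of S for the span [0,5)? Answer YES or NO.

[0,5] S   >
  [0,4] S/(N\PP)   >
    [0,1] "song" : (S/(N\PP))/NP
    [1,4] NP   <
      [1,3] S/NP   >S
        [1,2] "clearly" : (S/PP)/NP
        [2,3] "which" : PP/NP
      [3,4] "built" : NP\(S/NP)
  [4,5] "no" : N\PP

YES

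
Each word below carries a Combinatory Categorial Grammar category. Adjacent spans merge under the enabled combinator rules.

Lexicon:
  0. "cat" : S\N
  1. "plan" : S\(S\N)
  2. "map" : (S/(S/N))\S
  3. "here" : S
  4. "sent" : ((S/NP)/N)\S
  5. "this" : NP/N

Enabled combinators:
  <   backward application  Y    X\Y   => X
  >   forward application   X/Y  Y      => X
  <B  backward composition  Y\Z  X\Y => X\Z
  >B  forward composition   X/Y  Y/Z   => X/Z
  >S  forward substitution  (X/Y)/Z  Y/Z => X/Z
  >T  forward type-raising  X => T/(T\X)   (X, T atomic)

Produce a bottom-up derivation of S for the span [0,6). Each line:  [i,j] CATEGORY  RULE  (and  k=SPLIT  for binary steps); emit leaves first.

[0,6] S   >
  [0,3] S/(S/N)   <
    [0,2] S   <
      [0,1] "cat" : S\N
      [1,2] "plan" : S\(S\N)
    [2,3] "map" : (S/(S/N))\S
  [3,6] S/N   >S
    [3,5] (S/NP)/N   <
      [3,4] "here" : S
      [4,5] "sent" : ((S/NP)/N)\S
    [5,6] "this" : NP/N

[0,1] S\N  lex  "cat"
[1,2] S\(S\N)  lex  "plan"
[0,2] S  <  k=1
[2,3] (S/(S/N))\S  lex  "map"
[0,3] S/(S/N)  <  k=2
[3,4] S  lex  "here"
[4,5] ((S/NP)/N)\S  lex  "sent"
[3,5] (S/NP)/N  <  k=4
[5,6] NP/N  lex  "this"
[3,6] S/N  >S  k=5
[0,6] S  >  k=3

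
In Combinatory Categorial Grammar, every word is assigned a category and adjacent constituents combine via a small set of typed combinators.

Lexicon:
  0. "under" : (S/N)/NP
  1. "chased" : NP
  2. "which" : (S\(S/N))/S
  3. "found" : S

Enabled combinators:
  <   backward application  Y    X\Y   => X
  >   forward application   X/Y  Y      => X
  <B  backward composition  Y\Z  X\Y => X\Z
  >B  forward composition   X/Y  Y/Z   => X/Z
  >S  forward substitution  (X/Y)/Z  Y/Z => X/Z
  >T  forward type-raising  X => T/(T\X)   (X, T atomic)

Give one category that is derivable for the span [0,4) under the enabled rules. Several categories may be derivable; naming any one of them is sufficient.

[0,4] S   <
  [0,2] S/N   >
    [0,1] "under" : (S/N)/NP
    [1,2] "chased" : NP
  [2,4] S\(S/N)   >
    [2,3] "which" : (S\(S/N))/S
    [3,4] "found" : S

S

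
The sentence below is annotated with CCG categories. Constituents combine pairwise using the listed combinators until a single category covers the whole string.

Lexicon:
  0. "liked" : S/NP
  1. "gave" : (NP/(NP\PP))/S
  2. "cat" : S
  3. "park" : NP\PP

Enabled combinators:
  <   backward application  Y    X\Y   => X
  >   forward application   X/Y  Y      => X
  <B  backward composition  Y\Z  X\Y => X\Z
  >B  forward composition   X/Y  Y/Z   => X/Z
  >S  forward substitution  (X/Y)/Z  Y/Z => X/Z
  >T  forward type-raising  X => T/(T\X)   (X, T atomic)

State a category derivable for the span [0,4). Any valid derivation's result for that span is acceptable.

S

[0,4] S   >
  [0,1] "liked" : S/NP
  [1,4] NP   >
    [1,3] NP/(NP\PP)   >
      [1,2] "gave" : (NP/(NP\PP))/S
      [2,3] "cat" : S
    [3,4] "park" : NP\PP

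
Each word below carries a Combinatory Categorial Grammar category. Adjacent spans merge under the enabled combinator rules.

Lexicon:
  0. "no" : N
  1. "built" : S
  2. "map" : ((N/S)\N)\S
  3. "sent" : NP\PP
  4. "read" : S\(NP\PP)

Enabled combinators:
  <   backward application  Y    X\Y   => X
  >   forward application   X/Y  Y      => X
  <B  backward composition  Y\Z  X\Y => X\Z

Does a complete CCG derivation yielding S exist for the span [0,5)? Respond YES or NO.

N S ((N/S)\N)\S NP\PP S\(NP\PP)
CKY chart[0,5] = {N}; S ∉ chart

NO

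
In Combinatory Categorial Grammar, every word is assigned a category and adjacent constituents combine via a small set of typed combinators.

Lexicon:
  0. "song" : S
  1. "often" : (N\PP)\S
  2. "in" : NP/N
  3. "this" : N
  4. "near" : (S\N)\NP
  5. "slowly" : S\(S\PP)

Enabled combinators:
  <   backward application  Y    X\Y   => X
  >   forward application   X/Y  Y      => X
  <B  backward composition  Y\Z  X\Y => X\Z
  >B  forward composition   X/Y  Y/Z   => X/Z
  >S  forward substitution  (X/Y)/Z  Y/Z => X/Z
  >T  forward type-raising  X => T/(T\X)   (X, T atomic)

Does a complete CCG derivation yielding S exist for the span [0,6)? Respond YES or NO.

YES

[0,6] S   <
  [0,5] S\PP   <B
    [0,2] N\PP   <
      [0,1] "song" : S
      [1,2] "often" : (N\PP)\S
    [2,5] S\N   <
      [2,4] NP   >
        [2,3] "in" : NP/N
        [3,4] "this" : N
      [4,5] "near" : (S\N)\NP
  [5,6] "slowly" : S\(S\PP)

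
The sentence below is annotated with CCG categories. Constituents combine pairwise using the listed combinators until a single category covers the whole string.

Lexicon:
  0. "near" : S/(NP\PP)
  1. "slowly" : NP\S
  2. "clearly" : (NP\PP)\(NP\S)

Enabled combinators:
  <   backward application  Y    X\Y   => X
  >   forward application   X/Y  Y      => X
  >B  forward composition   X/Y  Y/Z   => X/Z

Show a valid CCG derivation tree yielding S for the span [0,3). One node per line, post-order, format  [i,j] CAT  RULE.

[0,1] S/(NP\PP)  lex  "near"
[1,2] NP\S  lex  "slowly"
[2,3] (NP\PP)\(NP\S)  lex  "clearly"
[1,3] NP\PP  <  k=2
[0,3] S  >  k=1

[0,3] S   >
  [0,1] "near" : S/(NP\PP)
  [1,3] NP\PP   <
    [1,2] "slowly" : NP\S
    [2,3] "clearly" : (NP\PP)\(NP\S)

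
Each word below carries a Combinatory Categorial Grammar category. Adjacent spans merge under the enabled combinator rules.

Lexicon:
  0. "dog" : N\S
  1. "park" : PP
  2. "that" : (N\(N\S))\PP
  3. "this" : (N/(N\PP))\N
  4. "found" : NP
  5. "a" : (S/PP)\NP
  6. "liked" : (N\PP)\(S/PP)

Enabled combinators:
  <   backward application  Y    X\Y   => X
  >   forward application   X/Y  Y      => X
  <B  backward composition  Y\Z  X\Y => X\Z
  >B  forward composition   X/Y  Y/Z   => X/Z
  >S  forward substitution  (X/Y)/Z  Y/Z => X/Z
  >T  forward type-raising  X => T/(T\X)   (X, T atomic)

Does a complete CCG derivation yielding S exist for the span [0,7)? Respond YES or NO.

NO

N\S PP (N\(N\S))\PP (N/(N\PP))\N NP (S/PP)\NP (N\PP)\(S/PP)
CKY chart[0,7] = {N, N/(N\N), NP/(NP\N), PP/(PP\N), S/(S\N)}; S ∉ chart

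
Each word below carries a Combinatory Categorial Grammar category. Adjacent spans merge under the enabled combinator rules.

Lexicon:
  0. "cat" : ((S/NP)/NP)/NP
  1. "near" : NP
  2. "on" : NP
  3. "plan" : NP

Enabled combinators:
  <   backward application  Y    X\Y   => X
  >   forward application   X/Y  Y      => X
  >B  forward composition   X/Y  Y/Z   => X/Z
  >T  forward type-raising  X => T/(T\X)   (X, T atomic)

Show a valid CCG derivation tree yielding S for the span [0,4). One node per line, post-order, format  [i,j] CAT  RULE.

[0,4] S   >
  [0,3] S/NP   >
    [0,2] (S/NP)/NP   >
      [0,1] "cat" : ((S/NP)/NP)/NP
      [1,2] "near" : NP
    [2,3] "on" : NP
  [3,4] "plan" : NP

[0,1] ((S/NP)/NP)/NP  lex  "cat"
[1,2] NP  lex  "near"
[0,2] (S/NP)/NP  >  k=1
[2,3] NP  lex  "on"
[0,3] S/NP  >  k=2
[3,4] NP  lex  "plan"
[0,4] S  >  k=3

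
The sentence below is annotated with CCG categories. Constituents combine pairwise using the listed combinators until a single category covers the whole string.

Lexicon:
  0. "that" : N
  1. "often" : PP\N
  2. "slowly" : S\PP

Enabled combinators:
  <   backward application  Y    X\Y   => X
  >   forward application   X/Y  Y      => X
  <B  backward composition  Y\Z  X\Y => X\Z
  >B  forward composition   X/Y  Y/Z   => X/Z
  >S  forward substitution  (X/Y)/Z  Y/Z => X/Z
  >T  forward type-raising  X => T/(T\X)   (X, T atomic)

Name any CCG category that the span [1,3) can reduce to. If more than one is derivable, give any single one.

S\N

[0,3] S   >
  [0,1] S/(S\N)   >T
    [0,1] "that" : N
  [1,3] S\N   <B
    [1,2] "often" : PP\N
    [2,3] "slowly" : S\PP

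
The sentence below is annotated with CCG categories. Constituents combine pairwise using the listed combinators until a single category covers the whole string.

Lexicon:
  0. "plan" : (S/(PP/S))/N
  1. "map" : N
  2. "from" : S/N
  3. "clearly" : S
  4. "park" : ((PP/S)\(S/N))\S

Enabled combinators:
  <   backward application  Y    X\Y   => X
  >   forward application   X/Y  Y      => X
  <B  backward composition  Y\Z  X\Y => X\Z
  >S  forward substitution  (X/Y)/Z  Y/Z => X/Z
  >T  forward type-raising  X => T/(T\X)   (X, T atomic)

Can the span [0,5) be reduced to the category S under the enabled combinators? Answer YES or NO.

YES

[0,5] S   >
  [0,2] S/(PP/S)   >
    [0,1] "plan" : (S/(PP/S))/N
    [1,2] "map" : N
  [2,5] PP/S   <
    [2,3] "from" : S/N
    [3,5] (PP/S)\(S/N)   <
      [3,4] "clearly" : S
      [4,5] "park" : ((PP/S)\(S/N))\S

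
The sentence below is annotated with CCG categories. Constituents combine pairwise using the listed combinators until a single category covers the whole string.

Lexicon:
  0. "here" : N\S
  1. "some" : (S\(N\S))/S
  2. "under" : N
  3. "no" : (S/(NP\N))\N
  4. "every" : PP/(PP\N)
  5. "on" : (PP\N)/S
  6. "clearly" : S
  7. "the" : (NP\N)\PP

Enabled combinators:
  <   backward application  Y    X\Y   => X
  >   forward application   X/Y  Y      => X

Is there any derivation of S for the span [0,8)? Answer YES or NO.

YES

[0,8] S   <
  [0,1] "here" : N\S
  [1,8] S\(N\S)   >
    [1,2] "some" : (S\(N\S))/S
    [2,8] S   >
      [2,4] S/(NP\N)   <
        [2,3] "under" : N
        [3,4] "no" : (S/(NP\N))\N
      [4,8] NP\N   <
        [4,7] PP   >
          [4,5] "every" : PP/(PP\N)
          [5,7] PP\N   >
            [5,6] "on" : (PP\N)/S
            [6,7] "clearly" : S
        [7,8] "the" : (NP\N)\PP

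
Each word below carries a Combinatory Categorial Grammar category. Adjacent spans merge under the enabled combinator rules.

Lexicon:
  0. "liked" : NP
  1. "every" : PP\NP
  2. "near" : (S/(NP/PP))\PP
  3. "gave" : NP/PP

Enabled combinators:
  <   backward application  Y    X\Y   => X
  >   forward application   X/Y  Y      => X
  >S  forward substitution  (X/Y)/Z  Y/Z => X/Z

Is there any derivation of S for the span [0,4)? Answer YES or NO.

[0,4] S   >
  [0,3] S/(NP/PP)   <
    [0,2] PP   <
      [0,1] "liked" : NP
      [1,2] "every" : PP\NP
    [2,3] "near" : (S/(NP/PP))\PP
  [3,4] "gave" : NP/PP

YES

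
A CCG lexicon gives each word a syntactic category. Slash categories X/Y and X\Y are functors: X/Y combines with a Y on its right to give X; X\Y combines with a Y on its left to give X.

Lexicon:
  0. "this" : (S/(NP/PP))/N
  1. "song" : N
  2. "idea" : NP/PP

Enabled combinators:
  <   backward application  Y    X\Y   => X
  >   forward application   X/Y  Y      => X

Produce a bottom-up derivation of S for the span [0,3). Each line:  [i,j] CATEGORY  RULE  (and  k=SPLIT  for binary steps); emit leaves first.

[0,3] S   >
  [0,2] S/(NP/PP)   >
    [0,1] "this" : (S/(NP/PP))/N
    [1,2] "song" : N
  [2,3] "idea" : NP/PP

[0,1] (S/(NP/PP))/N  lex  "this"
[1,2] N  lex  "song"
[0,2] S/(NP/PP)  >  k=1
[2,3] NP/PP  lex  "idea"
[0,3] S  >  k=2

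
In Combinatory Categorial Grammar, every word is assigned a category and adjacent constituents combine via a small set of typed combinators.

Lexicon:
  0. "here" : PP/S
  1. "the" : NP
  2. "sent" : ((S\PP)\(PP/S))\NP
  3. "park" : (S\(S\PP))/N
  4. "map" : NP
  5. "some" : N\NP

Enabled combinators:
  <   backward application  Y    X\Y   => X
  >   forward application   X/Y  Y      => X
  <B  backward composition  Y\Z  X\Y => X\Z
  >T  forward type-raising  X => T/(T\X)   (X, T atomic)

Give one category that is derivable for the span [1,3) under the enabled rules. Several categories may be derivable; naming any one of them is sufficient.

[0,6] S   <
  [0,3] S\PP   <
    [0,1] "here" : PP/S
    [1,3] (S\PP)\(PP/S)   <
      [1,2] "the" : NP
      [2,3] "sent" : ((S\PP)\(PP/S))\NP
  [3,6] S\(S\PP)   >
    [3,4] "park" : (S\(S\PP))/N
    [4,6] N   >
      [4,5] N/(N\NP)   >T
        [4,5] "map" : NP
      [5,6] "some" : N\NP

(S\PP)\(PP/S)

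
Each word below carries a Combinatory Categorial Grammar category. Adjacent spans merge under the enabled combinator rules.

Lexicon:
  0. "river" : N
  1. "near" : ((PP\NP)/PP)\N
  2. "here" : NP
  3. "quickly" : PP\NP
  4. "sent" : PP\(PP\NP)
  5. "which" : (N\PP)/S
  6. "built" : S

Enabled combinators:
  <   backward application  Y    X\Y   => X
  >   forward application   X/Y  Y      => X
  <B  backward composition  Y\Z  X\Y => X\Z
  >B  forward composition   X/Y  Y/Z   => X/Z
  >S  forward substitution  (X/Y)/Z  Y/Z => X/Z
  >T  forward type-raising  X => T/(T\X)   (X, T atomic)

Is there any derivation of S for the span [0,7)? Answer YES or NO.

NO

N ((PP\NP)/PP)\N NP PP\NP PP\(PP\NP) (N\PP)/S S
CKY chart[0,7] = {N, N/(N\N), N/(S\S), NP/(NP\N), PP/(PP\N), S/(S\N)}; S ∉ chart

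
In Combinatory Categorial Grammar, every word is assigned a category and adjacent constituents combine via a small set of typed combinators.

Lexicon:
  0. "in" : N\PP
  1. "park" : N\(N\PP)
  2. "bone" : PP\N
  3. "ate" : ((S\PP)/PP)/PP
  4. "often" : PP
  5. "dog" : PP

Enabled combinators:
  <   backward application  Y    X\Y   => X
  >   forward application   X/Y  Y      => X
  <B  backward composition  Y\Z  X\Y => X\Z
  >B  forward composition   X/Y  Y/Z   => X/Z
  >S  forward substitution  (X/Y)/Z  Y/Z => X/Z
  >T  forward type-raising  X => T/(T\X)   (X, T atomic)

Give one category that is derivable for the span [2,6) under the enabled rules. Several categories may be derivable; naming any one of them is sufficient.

S\N

[0,6] S   <
  [0,2] N   <
    [0,1] "in" : N\PP
    [1,2] "park" : N\(N\PP)
  [2,6] S\N   <B
    [2,3] "bone" : PP\N
    [3,6] S\PP   >
      [3,5] (S\PP)/PP   >
        [3,4] "ate" : ((S\PP)/PP)/PP
        [4,5] "often" : PP
      [5,6] "dog" : PP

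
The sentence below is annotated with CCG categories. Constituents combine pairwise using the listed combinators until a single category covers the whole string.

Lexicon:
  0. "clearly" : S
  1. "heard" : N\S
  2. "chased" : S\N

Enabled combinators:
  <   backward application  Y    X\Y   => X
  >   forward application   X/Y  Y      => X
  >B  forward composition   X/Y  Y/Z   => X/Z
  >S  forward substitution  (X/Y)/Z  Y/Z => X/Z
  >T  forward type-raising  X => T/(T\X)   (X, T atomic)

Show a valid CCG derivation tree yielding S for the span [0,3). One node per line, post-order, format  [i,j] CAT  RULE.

[0,1] S  lex  "clearly"
[1,2] N\S  lex  "heard"
[0,2] N  <  k=1
[2,3] S\N  lex  "chased"
[0,3] S  <  k=2

[0,3] S   <
  [0,2] N   <
    [0,1] "clearly" : S
    [1,2] "heard" : N\S
  [2,3] "chased" : S\N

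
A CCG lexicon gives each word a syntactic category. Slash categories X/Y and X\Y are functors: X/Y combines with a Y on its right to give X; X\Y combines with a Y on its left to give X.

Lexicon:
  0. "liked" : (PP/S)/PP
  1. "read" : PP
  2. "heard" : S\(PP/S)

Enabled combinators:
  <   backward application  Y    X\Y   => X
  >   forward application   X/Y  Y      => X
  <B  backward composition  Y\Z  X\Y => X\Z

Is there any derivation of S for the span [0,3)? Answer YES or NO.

[0,3] S   <
  [0,2] PP/S   >
    [0,1] "liked" : (PP/S)/PP
    [1,2] "read" : PP
  [2,3] "heard" : S\(PP/S)

YES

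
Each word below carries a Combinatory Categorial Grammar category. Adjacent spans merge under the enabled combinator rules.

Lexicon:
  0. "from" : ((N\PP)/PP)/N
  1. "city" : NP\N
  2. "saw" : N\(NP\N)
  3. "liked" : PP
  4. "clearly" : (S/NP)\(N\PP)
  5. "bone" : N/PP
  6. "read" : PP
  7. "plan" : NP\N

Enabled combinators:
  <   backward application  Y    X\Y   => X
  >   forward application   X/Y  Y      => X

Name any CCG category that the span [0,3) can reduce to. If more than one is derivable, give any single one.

(N\PP)/PP

[0,8] S   >
  [0,5] S/NP   <
    [0,4] N\PP   >
      [0,3] (N\PP)/PP   >
        [0,1] "from" : ((N\PP)/PP)/N
        [1,3] N   <
          [1,2] "city" : NP\N
          [2,3] "saw" : N\(NP\N)
      [3,4] "liked" : PP
    [4,5] "clearly" : (S/NP)\(N\PP)
  [5,8] NP   <
    [5,7] N   >
      [5,6] "bone" : N/PP
      [6,7] "read" : PP
    [7,8] "plan" : NP\N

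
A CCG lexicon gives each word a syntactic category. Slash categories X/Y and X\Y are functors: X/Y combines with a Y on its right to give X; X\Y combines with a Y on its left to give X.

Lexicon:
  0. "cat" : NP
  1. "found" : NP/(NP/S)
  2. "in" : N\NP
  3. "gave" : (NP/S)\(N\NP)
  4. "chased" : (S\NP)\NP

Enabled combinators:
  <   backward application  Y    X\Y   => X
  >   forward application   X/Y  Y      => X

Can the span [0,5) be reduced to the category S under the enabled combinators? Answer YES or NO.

[0,5] S   <
  [0,1] "cat" : NP
  [1,5] S\NP   <
    [1,4] NP   >
      [1,2] "found" : NP/(NP/S)
      [2,4] NP/S   <
        [2,3] "in" : N\NP
        [3,4] "gave" : (NP/S)\(N\NP)
    [4,5] "chased" : (S\NP)\NP

YES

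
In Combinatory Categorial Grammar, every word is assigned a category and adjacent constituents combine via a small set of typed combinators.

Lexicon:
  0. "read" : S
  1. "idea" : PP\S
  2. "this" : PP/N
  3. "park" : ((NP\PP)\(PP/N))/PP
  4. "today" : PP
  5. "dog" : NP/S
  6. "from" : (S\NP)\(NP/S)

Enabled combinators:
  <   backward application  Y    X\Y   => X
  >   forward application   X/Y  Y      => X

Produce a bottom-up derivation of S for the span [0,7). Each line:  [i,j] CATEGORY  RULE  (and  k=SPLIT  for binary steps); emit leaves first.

[0,1] S  lex  "read"
[1,2] PP\S  lex  "idea"
[0,2] PP  <  k=1
[2,3] PP/N  lex  "this"
[3,4] ((NP\PP)\(PP/N))/PP  lex  "park"
[4,5] PP  lex  "today"
[3,5] (NP\PP)\(PP/N)  >  k=4
[2,5] NP\PP  <  k=3
[0,5] NP  <  k=2
[5,6] NP/S  lex  "dog"
[6,7] (S\NP)\(NP/S)  lex  "from"
[5,7] S\NP  <  k=6
[0,7] S  <  k=5

[0,7] S   <
  [0,5] NP   <
    [0,2] PP   <
      [0,1] "read" : S
      [1,2] "idea" : PP\S
    [2,5] NP\PP   <
      [2,3] "this" : PP/N
      [3,5] (NP\PP)\(PP/N)   >
        [3,4] "park" : ((NP\PP)\(PP/N))/PP
        [4,5] "today" : PP
  [5,7] S\NP   <
    [5,6] "dog" : NP/S
    [6,7] "from" : (S\NP)\(NP/S)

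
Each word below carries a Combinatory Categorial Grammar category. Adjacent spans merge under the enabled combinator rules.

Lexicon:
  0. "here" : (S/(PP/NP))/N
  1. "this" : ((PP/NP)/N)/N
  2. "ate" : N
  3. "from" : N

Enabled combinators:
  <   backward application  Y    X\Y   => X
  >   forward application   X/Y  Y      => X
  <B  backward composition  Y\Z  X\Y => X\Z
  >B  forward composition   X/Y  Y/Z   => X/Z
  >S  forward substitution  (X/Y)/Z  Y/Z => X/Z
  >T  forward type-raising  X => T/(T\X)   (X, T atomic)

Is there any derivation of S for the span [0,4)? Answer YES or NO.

YES

[0,4] S   >
  [0,3] S/N   >S
    [0,1] "here" : (S/(PP/NP))/N
    [1,3] (PP/NP)/N   >
      [1,2] "this" : ((PP/NP)/N)/N
      [2,3] "ate" : N
  [3,4] "from" : N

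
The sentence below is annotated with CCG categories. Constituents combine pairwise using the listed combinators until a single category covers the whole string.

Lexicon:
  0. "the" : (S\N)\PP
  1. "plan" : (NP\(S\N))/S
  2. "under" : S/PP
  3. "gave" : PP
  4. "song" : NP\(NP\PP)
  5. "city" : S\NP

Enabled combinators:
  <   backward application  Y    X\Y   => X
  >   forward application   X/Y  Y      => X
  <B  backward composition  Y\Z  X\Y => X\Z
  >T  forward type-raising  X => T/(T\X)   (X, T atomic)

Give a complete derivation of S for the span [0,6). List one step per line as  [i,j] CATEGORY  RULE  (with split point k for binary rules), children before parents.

[0,6] S   <
  [0,5] NP   <
    [0,4] NP\PP   <B
      [0,1] "the" : (S\N)\PP
      [1,4] NP\(S\N)   >
        [1,2] "plan" : (NP\(S\N))/S
        [2,4] S   >
          [2,3] "under" : S/PP
          [3,4] "gave" : PP
    [4,5] "song" : NP\(NP\PP)
  [5,6] "city" : S\NP

[0,1] (S\N)\PP  lex  "the"
[1,2] (NP\(S\N))/S  lex  "plan"
[2,3] S/PP  lex  "under"
[3,4] PP  lex  "gave"
[2,4] S  >  k=3
[1,4] NP\(S\N)  >  k=2
[0,4] NP\PP  <B  k=1
[4,5] NP\(NP\PP)  lex  "song"
[0,5] NP  <  k=4
[5,6] S\NP  lex  "city"
[0,6] S  <  k=5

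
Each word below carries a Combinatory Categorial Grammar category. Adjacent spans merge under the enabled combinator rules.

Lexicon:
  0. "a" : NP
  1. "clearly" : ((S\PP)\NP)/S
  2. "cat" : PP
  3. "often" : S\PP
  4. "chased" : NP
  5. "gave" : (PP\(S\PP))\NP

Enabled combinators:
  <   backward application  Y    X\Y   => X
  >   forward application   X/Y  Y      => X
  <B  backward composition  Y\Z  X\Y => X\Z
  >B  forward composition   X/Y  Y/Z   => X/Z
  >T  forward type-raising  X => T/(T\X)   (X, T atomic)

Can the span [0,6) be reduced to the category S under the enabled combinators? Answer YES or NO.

NP ((S\PP)\NP)/S PP S\PP NP (PP\(S\PP))\NP
CKY chart[0,6] = {N/(N\PP), NP/(NP\PP), PP, PP/(PP\PP), S/(S\PP)}; S ∉ chart

NO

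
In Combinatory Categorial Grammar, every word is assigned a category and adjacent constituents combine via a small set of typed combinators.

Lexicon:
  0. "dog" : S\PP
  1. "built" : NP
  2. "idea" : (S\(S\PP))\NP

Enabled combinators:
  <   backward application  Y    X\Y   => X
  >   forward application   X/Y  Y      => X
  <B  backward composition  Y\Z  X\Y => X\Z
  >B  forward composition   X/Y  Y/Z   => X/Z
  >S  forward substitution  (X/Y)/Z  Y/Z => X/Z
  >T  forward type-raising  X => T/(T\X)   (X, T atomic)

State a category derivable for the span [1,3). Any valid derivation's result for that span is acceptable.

[0,3] S   <
  [0,1] "dog" : S\PP
  [1,3] S\(S\PP)   <
    [1,2] "built" : NP
    [2,3] "idea" : (S\(S\PP))\NP

S\(S\PP)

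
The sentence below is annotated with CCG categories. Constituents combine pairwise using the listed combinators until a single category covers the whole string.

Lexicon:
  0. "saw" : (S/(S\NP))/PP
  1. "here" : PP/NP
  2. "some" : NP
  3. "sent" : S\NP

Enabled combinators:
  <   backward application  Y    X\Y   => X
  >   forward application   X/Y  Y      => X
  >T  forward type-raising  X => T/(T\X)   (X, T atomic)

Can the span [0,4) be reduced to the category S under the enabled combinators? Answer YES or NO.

YES

[0,4] S   >
  [0,3] S/(S\NP)   >
    [0,1] "saw" : (S/(S\NP))/PP
    [1,3] PP   >
      [1,2] "here" : PP/NP
      [2,3] "some" : NP
  [3,4] "sent" : S\NP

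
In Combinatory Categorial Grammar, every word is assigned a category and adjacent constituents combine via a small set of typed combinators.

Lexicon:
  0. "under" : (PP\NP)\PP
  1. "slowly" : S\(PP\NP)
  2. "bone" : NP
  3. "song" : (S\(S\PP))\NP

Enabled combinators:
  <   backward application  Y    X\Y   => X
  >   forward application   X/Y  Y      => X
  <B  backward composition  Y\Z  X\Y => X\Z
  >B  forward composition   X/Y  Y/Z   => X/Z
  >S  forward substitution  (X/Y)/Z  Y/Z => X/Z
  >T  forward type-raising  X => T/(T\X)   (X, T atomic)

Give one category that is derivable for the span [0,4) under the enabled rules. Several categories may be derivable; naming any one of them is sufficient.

S

[0,4] S   <
  [0,2] S\PP   <B
    [0,1] "under" : (PP\NP)\PP
    [1,2] "slowly" : S\(PP\NP)
  [2,4] S\(S\PP)   <
    [2,3] "bone" : NP
    [3,4] "song" : (S\(S\PP))\NP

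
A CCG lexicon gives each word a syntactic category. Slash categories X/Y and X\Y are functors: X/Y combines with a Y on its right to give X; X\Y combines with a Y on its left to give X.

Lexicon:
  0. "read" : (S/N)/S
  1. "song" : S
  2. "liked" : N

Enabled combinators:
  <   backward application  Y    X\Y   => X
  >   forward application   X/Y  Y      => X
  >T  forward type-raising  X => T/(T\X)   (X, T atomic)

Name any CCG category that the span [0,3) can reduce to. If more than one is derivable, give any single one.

S

[0,3] S   >
  [0,2] S/N   >
    [0,1] "read" : (S/N)/S
    [1,2] "song" : S
  [2,3] "liked" : N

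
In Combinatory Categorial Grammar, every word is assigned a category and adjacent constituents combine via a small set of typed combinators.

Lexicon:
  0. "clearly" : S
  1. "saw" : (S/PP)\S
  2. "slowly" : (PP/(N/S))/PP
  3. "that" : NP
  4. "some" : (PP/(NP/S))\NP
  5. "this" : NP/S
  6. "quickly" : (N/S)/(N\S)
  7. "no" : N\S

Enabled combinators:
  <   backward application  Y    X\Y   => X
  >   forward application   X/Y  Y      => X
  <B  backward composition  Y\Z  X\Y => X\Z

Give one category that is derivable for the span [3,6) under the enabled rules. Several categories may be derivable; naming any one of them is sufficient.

PP

[0,8] S   >
  [0,2] S/PP   <
    [0,1] "clearly" : S
    [1,2] "saw" : (S/PP)\S
  [2,8] PP   >
    [2,6] PP/(N/S)   >
      [2,3] "slowly" : (PP/(N/S))/PP
      [3,6] PP   >
        [3,5] PP/(NP/S)   <
          [3,4] "that" : NP
          [4,5] "some" : (PP/(NP/S))\NP
        [5,6] "this" : NP/S
    [6,8] N/S   >
      [6,7] "quickly" : (N/S)/(N\S)
      [7,8] "no" : N\S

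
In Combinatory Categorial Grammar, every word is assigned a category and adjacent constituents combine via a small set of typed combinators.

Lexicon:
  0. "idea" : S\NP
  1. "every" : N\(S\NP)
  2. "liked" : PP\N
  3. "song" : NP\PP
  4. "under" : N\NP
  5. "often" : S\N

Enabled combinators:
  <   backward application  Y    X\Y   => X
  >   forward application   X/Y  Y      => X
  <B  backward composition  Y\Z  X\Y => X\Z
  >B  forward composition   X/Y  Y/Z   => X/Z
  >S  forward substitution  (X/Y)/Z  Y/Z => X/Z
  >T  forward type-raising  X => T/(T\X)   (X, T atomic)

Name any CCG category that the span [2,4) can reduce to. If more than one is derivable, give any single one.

NP\N

[0,6] S   <
  [0,4] NP   <
    [0,2] N   <
      [0,1] "idea" : S\NP
      [1,2] "every" : N\(S\NP)
    [2,4] NP\N   <B
      [2,3] "liked" : PP\N
      [3,4] "song" : NP\PP
  [4,6] S\NP   <B
    [4,5] "under" : N\NP
    [5,6] "often" : S\N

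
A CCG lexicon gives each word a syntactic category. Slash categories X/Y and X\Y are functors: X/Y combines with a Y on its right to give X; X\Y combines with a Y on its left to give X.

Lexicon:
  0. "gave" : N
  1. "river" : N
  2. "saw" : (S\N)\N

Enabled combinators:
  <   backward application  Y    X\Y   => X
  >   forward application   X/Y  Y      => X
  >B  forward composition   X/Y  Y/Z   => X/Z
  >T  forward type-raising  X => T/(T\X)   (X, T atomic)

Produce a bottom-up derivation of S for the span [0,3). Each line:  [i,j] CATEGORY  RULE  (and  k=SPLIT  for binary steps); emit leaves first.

[0,1] N  lex  "gave"
[1,2] N  lex  "river"
[2,3] (S\N)\N  lex  "saw"
[1,3] S\N  <  k=2
[0,3] S  <  k=1

[0,3] S   <
  [0,1] "gave" : N
  [1,3] S\N   <
    [1,2] "river" : N
    [2,3] "saw" : (S\N)\N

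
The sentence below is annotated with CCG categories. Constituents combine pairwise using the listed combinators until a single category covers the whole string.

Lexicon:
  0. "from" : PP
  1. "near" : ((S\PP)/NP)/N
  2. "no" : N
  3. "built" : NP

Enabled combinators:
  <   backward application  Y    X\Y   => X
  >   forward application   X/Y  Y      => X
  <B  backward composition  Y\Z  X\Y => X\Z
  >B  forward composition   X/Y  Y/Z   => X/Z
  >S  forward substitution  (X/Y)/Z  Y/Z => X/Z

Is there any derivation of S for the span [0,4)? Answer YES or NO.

YES

[0,4] S   <
  [0,1] "from" : PP
  [1,4] S\PP   >
    [1,3] (S\PP)/NP   >
      [1,2] "near" : ((S\PP)/NP)/N
      [2,3] "no" : N
    [3,4] "built" : NP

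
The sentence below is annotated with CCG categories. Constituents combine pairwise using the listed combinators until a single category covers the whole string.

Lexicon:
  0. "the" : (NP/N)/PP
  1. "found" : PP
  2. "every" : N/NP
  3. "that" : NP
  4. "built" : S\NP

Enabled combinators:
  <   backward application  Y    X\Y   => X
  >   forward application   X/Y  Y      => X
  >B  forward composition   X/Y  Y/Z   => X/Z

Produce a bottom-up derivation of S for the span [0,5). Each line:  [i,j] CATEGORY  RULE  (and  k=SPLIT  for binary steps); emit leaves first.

[0,1] (NP/N)/PP  lex  "the"
[1,2] PP  lex  "found"
[0,2] NP/N  >  k=1
[2,3] N/NP  lex  "every"
[3,4] NP  lex  "that"
[2,4] N  >  k=3
[0,4] NP  >  k=2
[4,5] S\NP  lex  "built"
[0,5] S  <  k=4

[0,5] S   <
  [0,4] NP   >
    [0,2] NP/N   >
      [0,1] "the" : (NP/N)/PP
      [1,2] "found" : PP
    [2,4] N   >
      [2,3] "every" : N/NP
      [3,4] "that" : NP
  [4,5] "built" : S\NP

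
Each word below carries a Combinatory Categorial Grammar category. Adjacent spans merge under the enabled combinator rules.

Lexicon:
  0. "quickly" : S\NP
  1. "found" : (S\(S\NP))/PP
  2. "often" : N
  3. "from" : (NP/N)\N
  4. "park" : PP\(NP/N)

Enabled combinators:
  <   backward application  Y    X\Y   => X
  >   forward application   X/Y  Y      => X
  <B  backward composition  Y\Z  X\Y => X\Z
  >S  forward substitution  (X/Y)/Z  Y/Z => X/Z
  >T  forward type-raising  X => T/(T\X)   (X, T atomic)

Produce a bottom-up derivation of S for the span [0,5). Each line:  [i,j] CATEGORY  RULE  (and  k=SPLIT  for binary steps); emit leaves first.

[0,5] S   <
  [0,1] "quickly" : S\NP
  [1,5] S\(S\NP)   >
    [1,2] "found" : (S\(S\NP))/PP
    [2,5] PP   <
      [2,4] NP/N   <
        [2,3] "often" : N
        [3,4] "from" : (NP/N)\N
      [4,5] "park" : PP\(NP/N)

[0,1] S\NP  lex  "quickly"
[1,2] (S\(S\NP))/PP  lex  "found"
[2,3] N  lex  "often"
[3,4] (NP/N)\N  lex  "from"
[2,4] NP/N  <  k=3
[4,5] PP\(NP/N)  lex  "park"
[2,5] PP  <  k=4
[1,5] S\(S\NP)  >  k=2
[0,5] S  <  k=1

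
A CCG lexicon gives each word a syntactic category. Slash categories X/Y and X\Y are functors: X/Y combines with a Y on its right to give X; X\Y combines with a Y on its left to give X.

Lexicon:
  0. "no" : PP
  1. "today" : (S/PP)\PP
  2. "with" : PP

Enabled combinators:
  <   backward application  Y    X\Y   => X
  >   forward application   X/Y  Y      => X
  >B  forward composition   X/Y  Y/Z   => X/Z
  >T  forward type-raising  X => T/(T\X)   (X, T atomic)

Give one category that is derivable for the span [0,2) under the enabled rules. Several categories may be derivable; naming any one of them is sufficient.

[0,3] S   >
  [0,2] S/PP   <
    [0,1] "no" : PP
    [1,2] "today" : (S/PP)\PP
  [2,3] "with" : PP

S/PP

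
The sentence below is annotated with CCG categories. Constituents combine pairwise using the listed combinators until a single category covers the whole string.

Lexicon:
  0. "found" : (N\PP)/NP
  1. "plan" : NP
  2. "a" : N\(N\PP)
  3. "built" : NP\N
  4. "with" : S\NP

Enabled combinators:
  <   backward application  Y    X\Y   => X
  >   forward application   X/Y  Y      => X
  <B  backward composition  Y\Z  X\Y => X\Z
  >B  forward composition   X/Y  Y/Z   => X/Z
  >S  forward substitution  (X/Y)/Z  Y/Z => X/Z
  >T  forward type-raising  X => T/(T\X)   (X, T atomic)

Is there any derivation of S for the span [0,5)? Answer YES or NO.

YES

[0,5] S   <
  [0,3] N   <
    [0,2] N\PP   >
      [0,1] "found" : (N\PP)/NP
      [1,2] "plan" : NP
    [2,3] "a" : N\(N\PP)
  [3,5] S\N   <B
    [3,4] "built" : NP\N
    [4,5] "with" : S\NP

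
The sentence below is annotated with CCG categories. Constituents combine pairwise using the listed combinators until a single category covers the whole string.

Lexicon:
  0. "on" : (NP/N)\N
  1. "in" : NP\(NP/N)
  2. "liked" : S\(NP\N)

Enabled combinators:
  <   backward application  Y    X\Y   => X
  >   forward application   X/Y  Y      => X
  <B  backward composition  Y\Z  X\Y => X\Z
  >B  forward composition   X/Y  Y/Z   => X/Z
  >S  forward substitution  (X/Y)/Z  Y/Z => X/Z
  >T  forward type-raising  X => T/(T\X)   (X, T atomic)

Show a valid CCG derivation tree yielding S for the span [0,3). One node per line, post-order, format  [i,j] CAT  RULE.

[0,3] S   <
  [0,2] NP\N   <B
    [0,1] "on" : (NP/N)\N
    [1,2] "in" : NP\(NP/N)
  [2,3] "liked" : S\(NP\N)

[0,1] (NP/N)\N  lex  "on"
[1,2] NP\(NP/N)  lex  "in"
[0,2] NP\N  <B  k=1
[2,3] S\(NP\N)  lex  "liked"
[0,3] S  <  k=2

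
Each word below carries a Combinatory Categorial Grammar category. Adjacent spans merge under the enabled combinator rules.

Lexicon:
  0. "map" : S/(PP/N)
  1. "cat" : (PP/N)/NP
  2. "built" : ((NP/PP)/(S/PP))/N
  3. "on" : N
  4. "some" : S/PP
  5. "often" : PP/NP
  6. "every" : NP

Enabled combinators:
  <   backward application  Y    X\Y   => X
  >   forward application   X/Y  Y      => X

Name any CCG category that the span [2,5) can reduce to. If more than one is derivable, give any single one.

[0,7] S   >
  [0,1] "map" : S/(PP/N)
  [1,7] PP/N   >
    [1,2] "cat" : (PP/N)/NP
    [2,7] NP   >
      [2,5] NP/PP   >
        [2,4] (NP/PP)/(S/PP)   >
          [2,3] "built" : ((NP/PP)/(S/PP))/N
          [3,4] "on" : N
        [4,5] "some" : S/PP
      [5,7] PP   >
        [5,6] "often" : PP/NP
        [6,7] "every" : NP

NP/PP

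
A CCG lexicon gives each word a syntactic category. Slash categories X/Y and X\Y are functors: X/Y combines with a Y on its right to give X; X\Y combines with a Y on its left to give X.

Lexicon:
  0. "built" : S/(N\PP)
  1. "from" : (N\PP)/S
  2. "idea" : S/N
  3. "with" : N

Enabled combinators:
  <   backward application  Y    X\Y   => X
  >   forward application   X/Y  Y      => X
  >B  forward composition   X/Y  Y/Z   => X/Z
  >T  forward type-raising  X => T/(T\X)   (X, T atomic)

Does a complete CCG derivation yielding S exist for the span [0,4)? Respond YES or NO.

YES

[0,4] S   >
  [0,3] S/N   >B
    [0,2] S/S   >B
      [0,1] "built" : S/(N\PP)
      [1,2] "from" : (N\PP)/S
    [2,3] "idea" : S/N
  [3,4] "with" : N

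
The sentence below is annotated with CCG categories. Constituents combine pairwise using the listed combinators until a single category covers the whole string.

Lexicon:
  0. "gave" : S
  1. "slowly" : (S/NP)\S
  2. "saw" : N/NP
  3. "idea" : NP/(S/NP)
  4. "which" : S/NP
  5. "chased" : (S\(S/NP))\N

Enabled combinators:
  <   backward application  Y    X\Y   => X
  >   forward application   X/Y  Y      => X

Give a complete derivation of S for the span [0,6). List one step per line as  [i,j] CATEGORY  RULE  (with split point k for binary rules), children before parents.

[0,6] S   <
  [0,2] S/NP   <
    [0,1] "gave" : S
    [1,2] "slowly" : (S/NP)\S
  [2,6] S\(S/NP)   <
    [2,5] N   >
      [2,3] "saw" : N/NP
      [3,5] NP   >
        [3,4] "idea" : NP/(S/NP)
        [4,5] "which" : S/NP
    [5,6] "chased" : (S\(S/NP))\N

[0,1] S  lex  "gave"
[1,2] (S/NP)\S  lex  "slowly"
[0,2] S/NP  <  k=1
[2,3] N/NP  lex  "saw"
[3,4] NP/(S/NP)  lex  "idea"
[4,5] S/NP  lex  "which"
[3,5] NP  >  k=4
[2,5] N  >  k=3
[5,6] (S\(S/NP))\N  lex  "chased"
[2,6] S\(S/NP)  <  k=5
[0,6] S  <  k=2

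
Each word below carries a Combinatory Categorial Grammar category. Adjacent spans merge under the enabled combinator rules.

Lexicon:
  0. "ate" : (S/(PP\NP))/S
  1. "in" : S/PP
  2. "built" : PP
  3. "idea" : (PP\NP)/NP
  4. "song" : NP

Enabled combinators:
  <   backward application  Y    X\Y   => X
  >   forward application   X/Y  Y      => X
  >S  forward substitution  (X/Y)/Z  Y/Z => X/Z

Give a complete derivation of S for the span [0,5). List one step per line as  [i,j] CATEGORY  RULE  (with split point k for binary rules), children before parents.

[0,5] S   >
  [0,3] S/(PP\NP)   >
    [0,1] "ate" : (S/(PP\NP))/S
    [1,3] S   >
      [1,2] "in" : S/PP
      [2,3] "built" : PP
  [3,5] PP\NP   >
    [3,4] "idea" : (PP\NP)/NP
    [4,5] "song" : NP

[0,1] (S/(PP\NP))/S  lex  "ate"
[1,2] S/PP  lex  "in"
[2,3] PP  lex  "built"
[1,3] S  >  k=2
[0,3] S/(PP\NP)  >  k=1
[3,4] (PP\NP)/NP  lex  "idea"
[4,5] NP  lex  "song"
[3,5] PP\NP  >  k=4
[0,5] S  >  k=3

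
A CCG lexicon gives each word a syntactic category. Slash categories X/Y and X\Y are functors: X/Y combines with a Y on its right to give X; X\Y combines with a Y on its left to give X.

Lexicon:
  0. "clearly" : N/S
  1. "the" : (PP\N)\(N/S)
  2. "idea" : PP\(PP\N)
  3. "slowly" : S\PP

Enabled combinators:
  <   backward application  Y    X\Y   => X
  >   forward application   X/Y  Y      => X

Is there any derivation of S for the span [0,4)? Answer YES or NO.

[0,4] S   <
  [0,3] PP   <
    [0,2] PP\N   <
      [0,1] "clearly" : N/S
      [1,2] "the" : (PP\N)\(N/S)
    [2,3] "idea" : PP\(PP\N)
  [3,4] "slowly" : S\PP

YES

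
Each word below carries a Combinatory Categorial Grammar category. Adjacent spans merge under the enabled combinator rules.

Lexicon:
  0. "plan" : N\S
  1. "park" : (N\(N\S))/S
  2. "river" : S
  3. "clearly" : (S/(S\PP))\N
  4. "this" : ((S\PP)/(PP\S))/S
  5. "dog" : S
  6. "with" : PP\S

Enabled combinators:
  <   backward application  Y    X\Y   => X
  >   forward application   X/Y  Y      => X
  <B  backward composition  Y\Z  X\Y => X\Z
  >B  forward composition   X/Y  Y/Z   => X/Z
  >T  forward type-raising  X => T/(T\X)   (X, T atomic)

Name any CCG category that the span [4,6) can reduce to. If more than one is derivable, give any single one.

(S\PP)/(PP\S)

[0,7] S   >
  [0,4] S/(S\PP)   <
    [0,3] N   <
      [0,1] "plan" : N\S
      [1,3] N\(N\S)   >
        [1,2] "park" : (N\(N\S))/S
        [2,3] "river" : S
    [3,4] "clearly" : (S/(S\PP))\N
  [4,7] S\PP   >
    [4,6] (S\PP)/(PP\S)   >
      [4,5] "this" : ((S\PP)/(PP\S))/S
      [5,6] "dog" : S
    [6,7] "with" : PP\S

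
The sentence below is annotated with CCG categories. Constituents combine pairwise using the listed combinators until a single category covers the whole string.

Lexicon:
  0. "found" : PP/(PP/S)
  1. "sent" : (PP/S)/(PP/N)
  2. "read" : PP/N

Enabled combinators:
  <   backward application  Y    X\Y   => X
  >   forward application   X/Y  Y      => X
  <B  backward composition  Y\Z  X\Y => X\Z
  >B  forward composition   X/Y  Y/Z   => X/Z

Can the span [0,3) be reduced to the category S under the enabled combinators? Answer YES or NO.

NO

PP/(PP/S) (PP/S)/(PP/N) PP/N
CKY chart[0,3] = {PP}; S ∉ chart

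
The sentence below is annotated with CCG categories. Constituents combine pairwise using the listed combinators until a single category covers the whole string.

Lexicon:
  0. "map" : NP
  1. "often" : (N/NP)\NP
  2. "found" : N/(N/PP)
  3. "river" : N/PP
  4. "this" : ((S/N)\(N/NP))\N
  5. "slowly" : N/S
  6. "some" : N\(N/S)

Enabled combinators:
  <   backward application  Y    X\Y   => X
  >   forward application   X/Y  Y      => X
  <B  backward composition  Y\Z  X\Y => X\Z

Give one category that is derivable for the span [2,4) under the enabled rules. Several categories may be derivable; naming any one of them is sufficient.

[0,7] S   >
  [0,5] S/N   <
    [0,2] N/NP   <
      [0,1] "map" : NP
      [1,2] "often" : (N/NP)\NP
    [2,5] (S/N)\(N/NP)   <
      [2,4] N   >
        [2,3] "found" : N/(N/PP)
        [3,4] "river" : N/PP
      [4,5] "this" : ((S/N)\(N/NP))\N
  [5,7] N   <
    [5,6] "slowly" : N/S
    [6,7] "some" : N\(N/S)

N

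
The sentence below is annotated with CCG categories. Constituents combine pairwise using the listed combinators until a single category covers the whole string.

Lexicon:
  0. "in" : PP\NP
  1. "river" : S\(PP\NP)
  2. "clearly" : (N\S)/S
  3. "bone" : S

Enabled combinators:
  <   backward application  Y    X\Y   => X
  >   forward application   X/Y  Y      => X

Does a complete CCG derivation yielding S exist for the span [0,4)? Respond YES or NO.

PP\NP S\(PP\NP) (N\S)/S S
CKY chart[0,4] = {N}; S ∉ chart

NO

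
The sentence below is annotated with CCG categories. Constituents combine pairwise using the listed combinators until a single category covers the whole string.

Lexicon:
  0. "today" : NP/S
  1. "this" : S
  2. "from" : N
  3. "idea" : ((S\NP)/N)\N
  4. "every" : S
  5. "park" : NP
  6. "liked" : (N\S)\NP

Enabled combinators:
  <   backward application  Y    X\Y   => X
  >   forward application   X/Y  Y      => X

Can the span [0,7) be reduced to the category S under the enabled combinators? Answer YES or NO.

YES

[0,7] S   <
  [0,2] NP   >
    [0,1] "today" : NP/S
    [1,2] "this" : S
  [2,7] S\NP   >
    [2,4] (S\NP)/N   <
      [2,3] "from" : N
      [3,4] "idea" : ((S\NP)/N)\N
    [4,7] N   <
      [4,5] "every" : S
      [5,7] N\S   <
        [5,6] "park" : NP
        [6,7] "liked" : (N\S)\NP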